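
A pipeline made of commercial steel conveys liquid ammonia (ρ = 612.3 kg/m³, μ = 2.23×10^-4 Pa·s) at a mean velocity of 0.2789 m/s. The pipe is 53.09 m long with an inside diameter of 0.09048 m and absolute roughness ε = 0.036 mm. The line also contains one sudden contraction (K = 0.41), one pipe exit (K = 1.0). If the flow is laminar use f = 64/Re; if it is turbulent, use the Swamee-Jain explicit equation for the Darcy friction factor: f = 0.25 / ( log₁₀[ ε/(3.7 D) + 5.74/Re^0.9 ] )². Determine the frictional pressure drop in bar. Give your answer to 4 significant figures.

ΔP ≈ 0.003282 bar

Reynolds number Re = ρVD/μ = 612.3 · 0.2789 · 0.09048 / 0.000223 = 6.929e+04.
Re > 4000 → turbulent. Relative roughness ε/D = 3.6e-05/0.09048 = 0.000398. Swamee-Jain: f = 0.25/(log₁₀[0.000398/3.7 + 5.74/6.929e+04^0.9])² = 0.25/(log₁₀[0.000108 + 0.000253])² = 0.25/(-3.444)² = 0.02108.
Total minor-loss coefficient ΣK = 1·0.41 + 1·1 = 1.41.
ΔP = [f·L/D + ΣK]·(ρV²/2) = [0.02108·53.09/0.09048 + 1.41]·(612.3·0.2789²/2) = [12.37 + 1.41]·23.81 = 328.2 Pa.
ΔP = 328.2 Pa = 0.003282 bar.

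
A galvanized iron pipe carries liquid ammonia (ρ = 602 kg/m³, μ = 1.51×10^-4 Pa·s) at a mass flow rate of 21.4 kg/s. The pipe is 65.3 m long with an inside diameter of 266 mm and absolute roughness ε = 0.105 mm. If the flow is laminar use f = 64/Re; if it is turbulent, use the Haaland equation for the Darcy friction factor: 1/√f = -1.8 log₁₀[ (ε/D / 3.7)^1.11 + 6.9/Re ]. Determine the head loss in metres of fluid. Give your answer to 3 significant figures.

h_f ≈ 0.0851 m

A = πD²/4 = π(0.266)²/4 = 0.05557 m²; mean velocity V = ṁ/(ρA) = 21.4/(602 · 0.05557) = 0.6397 m/s.
Reynolds number Re = ρVD/μ = 602 · 0.6397 · 0.266 / 0.000151 = 6.784e+05.
Re > 4000 → turbulent. Relative roughness ε/D = 0.000105/0.266 = 0.000395. Haaland: 1/√f = -1.8 log₁₀[(0.000395/3.7)^1.11 + 6.9/6.784e+05] = -1.8 log₁₀[3.9e-05 + 1.02e-05] = 7.755, so f = 0.01663.
Darcy-Weisbach: ΔP = f(L/D)(ρV²/2) = 0.01663·(65.3/0.266)·(602·0.6397²/2) = 0.01663·245.5·123.2 = 502.8 Pa.
Head loss h_f = ΔP/(ρg) = 502.8/(602·9.81) = 0.0851 m.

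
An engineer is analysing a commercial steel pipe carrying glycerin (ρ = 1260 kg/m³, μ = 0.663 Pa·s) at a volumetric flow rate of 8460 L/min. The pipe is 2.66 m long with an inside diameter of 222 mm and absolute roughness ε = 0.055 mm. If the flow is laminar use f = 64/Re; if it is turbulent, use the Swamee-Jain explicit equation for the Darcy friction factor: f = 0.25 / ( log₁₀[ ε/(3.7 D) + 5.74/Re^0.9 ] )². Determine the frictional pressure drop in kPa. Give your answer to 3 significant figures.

ΔP ≈ 4.17 kPa

Q = 8460 L/min = 8460/60000 = 0.141 m³/s.
Cross-sectional area A = πD²/4 = π(0.222)²/4 = 0.03871 m²; mean velocity V = Q/A = 0.141/0.03871 = 3.643 m/s.
Reynolds number Re = ρVD/μ = 1260 · 3.643 · 0.222 / 0.663 = 1537.
Re < 2300 → laminar flow, so f = 64/Re = 64/1537 = 0.04164 (the turbulent correlation is not needed).
Darcy-Weisbach: ΔP = f(L/D)(ρV²/2) = 0.04164·(2.66/0.222)·(1260·3.643²/2) = 0.04164·11.98·8360 = 4171 Pa.
ΔP = 4171 Pa = 4.17 kPa.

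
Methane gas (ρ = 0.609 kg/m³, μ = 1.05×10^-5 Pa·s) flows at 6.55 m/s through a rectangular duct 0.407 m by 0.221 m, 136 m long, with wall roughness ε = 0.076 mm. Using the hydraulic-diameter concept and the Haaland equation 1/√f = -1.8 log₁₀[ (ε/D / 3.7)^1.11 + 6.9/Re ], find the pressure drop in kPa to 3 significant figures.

ΔP ≈ 0.117 kPa

Hydraulic diameter D_h = 4A/P = 4·(0.407·0.221)/(2·(0.407+0.221)) = 0.3598/1.256 = 0.2865 m.
Re = ρVD_h/μ = 0.609·6.55·0.2865/1.05e-05 = 1.088e+05.
ε/D_h = 7.6e-05/0.2865 = 0.000265; Haaland gives 1/√f = -1.8 log₁₀[2.51e-05+6.34e-05] = 7.295, so f = 0.01879.
ΔP = f(L/D_h)(ρV²/2) = 0.01879·136/0.2865·13.06 = 116.5 Pa.
ΔP = 0.117 kPa.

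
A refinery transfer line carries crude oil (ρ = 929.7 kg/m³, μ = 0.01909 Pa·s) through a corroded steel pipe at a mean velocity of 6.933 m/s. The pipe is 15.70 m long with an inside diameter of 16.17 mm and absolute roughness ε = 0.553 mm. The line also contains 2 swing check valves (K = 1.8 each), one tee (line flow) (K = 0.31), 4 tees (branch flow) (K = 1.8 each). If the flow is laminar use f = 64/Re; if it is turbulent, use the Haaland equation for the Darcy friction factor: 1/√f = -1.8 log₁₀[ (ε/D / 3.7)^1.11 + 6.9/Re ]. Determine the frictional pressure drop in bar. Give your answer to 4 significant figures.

ΔP ≈ 16.72 bar

Reynolds number Re = ρVD/μ = 929.7 · 6.933 · 0.01617 / 0.0191 = 5460.
Re > 4000 → turbulent. Relative roughness ε/D = 0.000553/0.01617 = 0.0342. Haaland: 1/√f = -1.8 log₁₀[(0.0342/3.7)^1.11 + 6.9/5460] = -1.8 log₁₀[0.00552 + 0.00126] = 3.903, so f = 0.06564.
Total minor-loss coefficient ΣK = 2·1.8 + 1·0.31 + 4·1.8 = 11.1.
ΔP = [f·L/D + ΣK]·(ρV²/2) = [0.06564·15.7/0.01617 + 11.1]·(929.7·6.933²/2) = [63.73 + 11.1]·2.234e+04 = 1.672e+06 Pa.
ΔP = 1.672e+06 Pa = 16.72 bar.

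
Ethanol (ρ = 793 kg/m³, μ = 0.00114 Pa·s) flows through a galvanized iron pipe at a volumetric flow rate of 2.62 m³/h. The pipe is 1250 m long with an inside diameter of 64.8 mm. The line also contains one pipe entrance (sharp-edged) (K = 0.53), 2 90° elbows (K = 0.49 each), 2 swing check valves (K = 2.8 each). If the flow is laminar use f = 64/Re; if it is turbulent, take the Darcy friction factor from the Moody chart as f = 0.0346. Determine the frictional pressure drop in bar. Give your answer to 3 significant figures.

Q = 2.62 m³/h = 2.62/3600 = 0.0007278 m³/s.
Cross-sectional area A = πD²/4 = π(0.0648)²/4 = 0.003298 m²; mean velocity V = Q/A = 0.0007278/0.003298 = 0.2207 m/s.
Reynolds number Re = ρVD/μ = 793 · 0.2207 · 0.0648 / 0.00114 = 9947.
Re > 4000 → turbulent; use the Moody-chart value f = 0.0346.
Total minor-loss coefficient ΣK = 1·0.53 + 2·0.49 + 2·2.8 = 7.11.
ΔP = [f·L/D + ΣK]·(ρV²/2) = [0.0346·1250/0.0648 + 7.11]·(793·0.2207²/2) = [667.4 + 7.11]·19.31 = 1.302e+04 Pa.
ΔP = 1.302e+04 Pa = 0.130 bar.

ΔP ≈ 0.130 bar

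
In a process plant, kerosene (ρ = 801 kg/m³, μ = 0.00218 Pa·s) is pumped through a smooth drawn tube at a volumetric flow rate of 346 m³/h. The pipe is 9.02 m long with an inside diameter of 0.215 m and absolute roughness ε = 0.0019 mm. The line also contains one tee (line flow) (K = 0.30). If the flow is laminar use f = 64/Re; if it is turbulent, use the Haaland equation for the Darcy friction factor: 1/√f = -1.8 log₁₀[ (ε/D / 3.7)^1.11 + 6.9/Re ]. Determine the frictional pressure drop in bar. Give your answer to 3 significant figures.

ΔP ≈ 0.0266 bar

Q = 346 m³/h = 346/3600 = 0.09611 m³/s.
Cross-sectional area A = πD²/4 = π(0.215)²/4 = 0.03631 m²; mean velocity V = Q/A = 0.09611/0.03631 = 2.647 m/s.
Reynolds number Re = ρVD/μ = 801 · 2.647 · 0.215 / 0.00218 = 2.091e+05.
Re > 4000 → turbulent. Relative roughness ε/D = 1.9e-06/0.215 = 8.84e-06. Haaland: 1/√f = -1.8 log₁₀[(8.84e-06/3.7)^1.11 + 6.9/2.091e+05] = -1.8 log₁₀[5.75e-07 + 3.3e-05] = 8.053, so f = 0.01542.
Total minor-loss coefficient ΣK = 1·0.3 = 0.3.
ΔP = [f·L/D + ΣK]·(ρV²/2) = [0.01542·9.02/0.215 + 0.3]·(801·2.647²/2) = [0.6469 + 0.3]·2807 = 2658 Pa.
ΔP = 2658 Pa = 0.0266 bar.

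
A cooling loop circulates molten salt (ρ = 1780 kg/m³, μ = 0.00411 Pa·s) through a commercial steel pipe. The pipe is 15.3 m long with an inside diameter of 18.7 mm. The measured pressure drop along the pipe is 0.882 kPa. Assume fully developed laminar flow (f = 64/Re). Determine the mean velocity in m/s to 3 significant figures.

V ≈ 0.153 m/s

For laminar flow, f = 64/Re with Re = ρVD/μ, so Darcy-Weisbach reduces to ΔP = 32μLV/D². Solving for V: V = ΔP·D²/(32μL) = 882·(0.0187)²/(32·0.00411·15.3) = 0.1533 m/s.
Check: Re = ρVD/μ = 1780·0.1533·0.0187/0.00411 = 1241 < 2300, so the laminar assumption holds.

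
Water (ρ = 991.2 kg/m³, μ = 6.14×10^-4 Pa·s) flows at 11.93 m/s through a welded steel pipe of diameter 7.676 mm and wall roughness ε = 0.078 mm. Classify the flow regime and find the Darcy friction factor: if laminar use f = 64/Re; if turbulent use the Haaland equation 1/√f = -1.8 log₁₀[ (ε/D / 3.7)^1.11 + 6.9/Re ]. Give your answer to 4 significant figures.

f ≈ 0.03856

Re = ρVD/μ = 991.2·11.93·0.007676/0.000614 = 1.478e+05.
Re > 4000 → turbulent. ε/D = 7.8e-05/0.007676 = 0.0102; Haaland: 1/√f = -1.8 log₁₀[0.00144 + 4.67e-05] = 5.092, so f = 0.03856.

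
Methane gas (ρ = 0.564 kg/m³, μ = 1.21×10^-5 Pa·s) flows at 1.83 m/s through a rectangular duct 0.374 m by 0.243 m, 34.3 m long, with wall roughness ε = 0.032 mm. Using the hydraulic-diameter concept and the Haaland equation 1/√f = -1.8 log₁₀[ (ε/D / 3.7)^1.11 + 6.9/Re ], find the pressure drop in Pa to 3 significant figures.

ΔP ≈ 2.70 Pa

Hydraulic diameter D_h = 4A/P = 4·(0.374·0.243)/(2·(0.374+0.243)) = 0.3635/1.234 = 0.2946 m.
Re = ρVD_h/μ = 0.564·1.83·0.2946/1.21e-05 = 2.513e+04.
ε/D_h = 3.2e-05/0.2946 = 0.000109; Haaland gives 1/√f = -1.8 log₁₀[9.31e-06+0.000275] = 6.384, so f = 0.02453.
ΔP = f(L/D_h)(ρV²/2) = 0.02453·34.3/0.2946·0.9444 = 2.698 Pa.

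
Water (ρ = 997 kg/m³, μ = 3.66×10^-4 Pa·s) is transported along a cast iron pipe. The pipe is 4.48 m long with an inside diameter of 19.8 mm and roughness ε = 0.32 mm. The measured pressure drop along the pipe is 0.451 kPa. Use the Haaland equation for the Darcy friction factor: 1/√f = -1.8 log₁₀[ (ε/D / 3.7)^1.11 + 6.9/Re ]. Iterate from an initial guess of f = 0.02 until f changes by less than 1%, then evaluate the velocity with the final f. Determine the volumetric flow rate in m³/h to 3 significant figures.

Rearranging Darcy-Weisbach: V = √(2·ΔP·D/(f·L·ρ)). With ε/D = 0.00032/0.0198 = 0.0162, iterate starting from f = 0.02:
  f = 0.02 → V = √(2·451·0.0198/(0.02·4.48·997)) = 0.4471 m/s; Re = ρVD/μ = 2.412e+04; f → 0.04671
  f = 0.04671 → V = 0.2926 m/s; Re = 1.578e+04; f → 0.04759
  f = 0.04759 → V = 0.2899 m/s; Re = 1.563e+04; f → 0.04761
Converged (Δf/f < 1%). With the final f = 0.04761: V = √(2·451·0.0198/(0.04761·4.48·997)) = 0.2898 m/s.
Q = V·A = 0.2898·(π/4·0.0198²) = 8.923e-05 m³/s = 0.321 m³/h.

Q ≈ 0.321 m³/h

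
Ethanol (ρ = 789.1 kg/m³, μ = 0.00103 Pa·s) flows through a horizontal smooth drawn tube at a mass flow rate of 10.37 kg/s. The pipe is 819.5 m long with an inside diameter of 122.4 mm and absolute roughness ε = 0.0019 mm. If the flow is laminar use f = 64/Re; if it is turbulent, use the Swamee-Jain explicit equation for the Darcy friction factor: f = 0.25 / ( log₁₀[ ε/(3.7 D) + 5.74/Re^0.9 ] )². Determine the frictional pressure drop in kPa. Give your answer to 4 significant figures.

ΔP ≈ 58.62 kPa

A = πD²/4 = π(0.1224)²/4 = 0.01177 m²; mean velocity V = ṁ/(ρA) = 10.37/(789.1 · 0.01177) = 1.117 m/s.
Reynolds number Re = ρVD/μ = 789.1 · 1.117 · 0.1224 / 0.00103 = 1.047e+05.
Re > 4000 → turbulent. Relative roughness ε/D = 1.9e-06/0.1224 = 1.55e-05. Swamee-Jain: f = 0.25/(log₁₀[1.55e-05/3.7 + 5.74/1.047e+05^0.9])² = 0.25/(log₁₀[4.2e-06 + 0.000174])² = 0.25/(-3.749)² = 0.01779.
Darcy-Weisbach: ΔP = f(L/D)(ρV²/2) = 0.01779·(819.5/0.1224)·(789.1·1.117²/2) = 0.01779·6695·492.1 = 5.862e+04 Pa.
ΔP = 5.862e+04 Pa = 58.62 kPa.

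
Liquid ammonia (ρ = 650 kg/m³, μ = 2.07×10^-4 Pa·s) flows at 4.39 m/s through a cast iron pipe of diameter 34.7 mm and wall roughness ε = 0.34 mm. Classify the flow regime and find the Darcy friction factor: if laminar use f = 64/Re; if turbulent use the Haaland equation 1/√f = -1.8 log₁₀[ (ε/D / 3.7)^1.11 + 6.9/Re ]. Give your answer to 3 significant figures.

f ≈ 0.0378

Re = ρVD/μ = 650·4.39·0.0347/0.000207 = 4.783e+05.
Re > 4000 → turbulent. ε/D = 0.00034/0.0347 = 0.0098; Haaland: 1/√f = -1.8 log₁₀[0.00138 + 1.44e-05] = 5.141, so f = 0.03784.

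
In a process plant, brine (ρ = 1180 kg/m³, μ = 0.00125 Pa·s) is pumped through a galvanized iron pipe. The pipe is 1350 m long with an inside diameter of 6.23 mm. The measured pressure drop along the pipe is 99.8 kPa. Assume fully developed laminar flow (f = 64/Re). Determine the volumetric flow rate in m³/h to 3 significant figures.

For laminar flow, f = 64/Re with Re = ρVD/μ, so Darcy-Weisbach reduces to ΔP = 32μLV/D². Solving for V: V = ΔP·D²/(32μL) = 9.98e+04·(0.00623)²/(32·0.00125·1350) = 0.07173 m/s.
Check: Re = ρVD/μ = 1180·0.07173·0.00623/0.00125 = 421.9 < 2300, so the laminar assumption holds.
Q = V·A = 0.07173·(π/4·0.00623²) = 2.187e-06 m³/s = 0.00787 m³/h.

Q ≈ 0.00787 m³/h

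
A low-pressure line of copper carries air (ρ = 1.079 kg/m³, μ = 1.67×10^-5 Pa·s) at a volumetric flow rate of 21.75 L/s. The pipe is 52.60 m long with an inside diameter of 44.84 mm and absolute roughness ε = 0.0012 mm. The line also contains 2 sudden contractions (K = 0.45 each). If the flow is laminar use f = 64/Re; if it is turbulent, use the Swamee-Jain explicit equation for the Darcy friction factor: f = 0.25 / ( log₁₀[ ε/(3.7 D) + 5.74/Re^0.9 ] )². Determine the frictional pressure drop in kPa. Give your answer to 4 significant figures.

ΔP ≈ 2.728 kPa

Q = 21.75 L/s = 21.75/1000 = 0.02175 m³/s.
Cross-sectional area A = πD²/4 = π(0.04484)²/4 = 0.001579 m²; mean velocity V = Q/A = 0.02175/0.001579 = 13.77 m/s.
Reynolds number Re = ρVD/μ = 1.079 · 13.77 · 0.04484 / 1.67e-05 = 3.99e+04.
Re > 4000 → turbulent. Relative roughness ε/D = 1.2e-06/0.04484 = 2.68e-05. Swamee-Jain: f = 0.25/(log₁₀[2.68e-05/3.7 + 5.74/3.99e+04^0.9])² = 0.25/(log₁₀[7.23e-06 + 0.000415])² = 0.25/(-3.374)² = 0.02195.
Total minor-loss coefficient ΣK = 2·0.45 = 0.9.
ΔP = [f·L/D + ΣK]·(ρV²/2) = [0.02195·52.6/0.04484 + 0.9]·(1.079·13.77²/2) = [25.75 + 0.9]·102.3 = 2728 Pa.
ΔP = 2728 Pa = 2.728 kPa.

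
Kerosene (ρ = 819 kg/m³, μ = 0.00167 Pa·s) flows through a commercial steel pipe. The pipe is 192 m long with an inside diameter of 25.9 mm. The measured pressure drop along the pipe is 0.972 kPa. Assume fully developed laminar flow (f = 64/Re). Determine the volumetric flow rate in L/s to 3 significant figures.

Q ≈ 0.0335 L/s

For laminar flow, f = 64/Re with Re = ρVD/μ, so Darcy-Weisbach reduces to ΔP = 32μLV/D². Solving for V: V = ΔP·D²/(32μL) = 972·(0.0259)²/(32·0.00167·192) = 0.06355 m/s.
Check: Re = ρVD/μ = 819·0.06355·0.0259/0.00167 = 807.2 < 2300, so the laminar assumption holds.
Q = V·A = 0.06355·(π/4·0.0259²) = 3.348e-05 m³/s = 0.0335 L/s.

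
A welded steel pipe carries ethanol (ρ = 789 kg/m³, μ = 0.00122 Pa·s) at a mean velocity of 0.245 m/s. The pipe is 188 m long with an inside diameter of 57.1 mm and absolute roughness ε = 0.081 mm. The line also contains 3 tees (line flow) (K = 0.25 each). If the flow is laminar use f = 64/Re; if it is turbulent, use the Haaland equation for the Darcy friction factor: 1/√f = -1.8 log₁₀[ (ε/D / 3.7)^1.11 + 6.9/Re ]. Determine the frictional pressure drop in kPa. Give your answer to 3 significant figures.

Reynolds number Re = ρVD/μ = 789 · 0.245 · 0.0571 / 0.00122 = 9047.
Re > 4000 → turbulent. Relative roughness ε/D = 8.1e-05/0.0571 = 0.00142. Haaland: 1/√f = -1.8 log₁₀[(0.00142/3.7)^1.11 + 6.9/9047] = -1.8 log₁₀[0.000161 + 0.000763] = 5.462, so f = 0.03352.
Total minor-loss coefficient ΣK = 3·0.25 = 0.75.
ΔP = [f·L/D + ΣK]·(ρV²/2) = [0.03352·188/0.0571 + 0.75]·(789·0.245²/2) = [110.4 + 0.75]·23.68 = 2631 Pa.
ΔP = 2631 Pa = 2.63 kPa.

ΔP ≈ 2.63 kPa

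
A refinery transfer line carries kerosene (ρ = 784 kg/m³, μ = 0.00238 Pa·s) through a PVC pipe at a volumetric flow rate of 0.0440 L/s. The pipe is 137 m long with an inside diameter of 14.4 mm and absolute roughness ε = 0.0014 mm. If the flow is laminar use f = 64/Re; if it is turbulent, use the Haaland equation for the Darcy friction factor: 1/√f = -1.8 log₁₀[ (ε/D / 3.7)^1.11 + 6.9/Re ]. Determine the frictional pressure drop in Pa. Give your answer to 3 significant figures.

Q = 0.0440 L/s = 0.0440/1000 = 4.4e-05 m³/s.
Cross-sectional area A = πD²/4 = π(0.0144)²/4 = 0.0001629 m²; mean velocity V = Q/A = 4.4e-05/0.0001629 = 0.2702 m/s.
Reynolds number Re = ρVD/μ = 784 · 0.2702 · 0.0144 / 0.00238 = 1282.
Re < 2300 → laminar flow, so f = 64/Re = 64/1282 = 0.04994 (the turbulent correlation is not needed).
Darcy-Weisbach: ΔP = f(L/D)(ρV²/2) = 0.04994·(137/0.0144)·(784·0.2702²/2) = 0.04994·9514·28.61 = 1.359e+04 Pa.

ΔP ≈ 13600 Pa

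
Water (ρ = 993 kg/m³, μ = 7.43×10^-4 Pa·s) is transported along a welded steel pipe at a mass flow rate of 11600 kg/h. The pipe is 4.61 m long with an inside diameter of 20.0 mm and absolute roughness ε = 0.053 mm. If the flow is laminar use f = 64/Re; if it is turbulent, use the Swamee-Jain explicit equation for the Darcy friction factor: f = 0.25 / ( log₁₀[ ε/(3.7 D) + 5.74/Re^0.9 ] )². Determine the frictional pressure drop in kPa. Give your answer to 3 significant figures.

ṁ = 11600 kg/h = 11600/3600 = 3.222 kg/s.
A = πD²/4 = π(0.02)²/4 = 0.0003142 m²; mean velocity V = ṁ/(ρA) = 3.222/(993 · 0.0003142) = 10.33 m/s.
Reynolds number Re = ρVD/μ = 993 · 10.33 · 0.02 / 0.000743 = 2.761e+05.
Re > 4000 → turbulent. Relative roughness ε/D = 5.3e-05/0.02 = 0.00265. Swamee-Jain: f = 0.25/(log₁₀[0.00265/3.7 + 5.74/2.761e+05^0.9])² = 0.25/(log₁₀[0.000716 + 7.28e-05])² = 0.25/(-3.103)² = 0.02597.
Darcy-Weisbach: ΔP = f(L/D)(ρV²/2) = 0.02597·(4.61/0.02)·(993·10.33²/2) = 0.02597·230.5·5.297e+04 = 3.17e+05 Pa.
ΔP = 3.17e+05 Pa = 317 kPa.

ΔP ≈ 317 kPa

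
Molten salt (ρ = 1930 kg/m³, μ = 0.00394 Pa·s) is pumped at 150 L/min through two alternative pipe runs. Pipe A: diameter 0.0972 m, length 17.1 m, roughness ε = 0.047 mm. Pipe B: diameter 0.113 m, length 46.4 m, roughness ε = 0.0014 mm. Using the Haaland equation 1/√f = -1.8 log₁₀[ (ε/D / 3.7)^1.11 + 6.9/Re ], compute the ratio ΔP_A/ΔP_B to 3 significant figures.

ΔP_A/ΔP_B ≈ 0.773

Pipe A: V = Q/A = 0.0025/0.00742 = 0.3369 m/s; Re = 1.604e+04; ε/D = 0.000484; Haaland → f = 0.02801; ΔP_A = f(L/D)(ρV²/2) = 539.7 Pa.
Pipe B: V = Q/A = 0.0025/0.01003 = 0.2493 m/s; Re = 1.38e+04; ε/D = 1.24e-05; Haaland → f = 0.02834; ΔP_B = f(L/D)(ρV²/2) = 697.8 Pa.
ΔP_A/ΔP_B = 539.7/697.8 = 0.773.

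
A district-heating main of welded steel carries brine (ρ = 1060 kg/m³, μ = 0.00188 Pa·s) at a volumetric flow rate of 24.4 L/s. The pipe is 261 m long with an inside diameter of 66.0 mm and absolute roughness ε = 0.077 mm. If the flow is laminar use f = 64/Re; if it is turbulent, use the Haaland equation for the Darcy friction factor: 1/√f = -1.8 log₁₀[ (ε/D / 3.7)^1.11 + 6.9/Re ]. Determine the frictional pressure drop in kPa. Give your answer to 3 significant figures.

Q = 24.4 L/s = 24.4/1000 = 0.0244 m³/s.
Cross-sectional area A = πD²/4 = π(0.066)²/4 = 0.003421 m²; mean velocity V = Q/A = 0.0244/0.003421 = 7.132 m/s.
Reynolds number Re = ρVD/μ = 1060 · 7.132 · 0.066 / 0.00188 = 2.654e+05.
Re > 4000 → turbulent. Relative roughness ε/D = 7.7e-05/0.066 = 0.00117. Haaland: 1/√f = -1.8 log₁₀[(0.00117/3.7)^1.11 + 6.9/2.654e+05] = -1.8 log₁₀[0.00013 + 2.6e-05] = 6.853, so f = 0.02129.
Darcy-Weisbach: ΔP = f(L/D)(ρV²/2) = 0.02129·(261/0.066)·(1060·7.132²/2) = 0.02129·3955·2.696e+04 = 2.27e+06 Pa.
ΔP = 2.27e+06 Pa = 2270 kPa.

ΔP ≈ 2270 kPa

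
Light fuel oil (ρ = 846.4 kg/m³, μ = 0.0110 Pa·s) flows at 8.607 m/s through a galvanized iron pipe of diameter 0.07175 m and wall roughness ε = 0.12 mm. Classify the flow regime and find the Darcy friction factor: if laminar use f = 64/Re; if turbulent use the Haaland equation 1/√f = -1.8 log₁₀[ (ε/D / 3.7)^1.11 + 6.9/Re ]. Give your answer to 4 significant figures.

Re = ρVD/μ = 846.4·8.607·0.07175/0.011 = 4.752e+04.
Re > 4000 → turbulent. ε/D = 0.00012/0.07175 = 0.00167; Haaland: 1/√f = -1.8 log₁₀[0.000194 + 0.000145] = 6.246, so f = 0.02563.

f ≈ 0.02563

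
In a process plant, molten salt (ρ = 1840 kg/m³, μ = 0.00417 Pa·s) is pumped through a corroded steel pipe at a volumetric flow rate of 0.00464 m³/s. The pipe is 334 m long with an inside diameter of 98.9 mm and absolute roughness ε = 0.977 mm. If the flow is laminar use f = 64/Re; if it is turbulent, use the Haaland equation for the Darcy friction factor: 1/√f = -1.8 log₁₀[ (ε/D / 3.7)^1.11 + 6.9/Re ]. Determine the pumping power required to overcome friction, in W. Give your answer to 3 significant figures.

P ≈ 210 W

Cross-sectional area A = πD²/4 = π(0.0989)²/4 = 0.007682 m²; mean velocity V = Q/A = 0.00464/0.007682 = 0.604 m/s.
Reynolds number Re = ρVD/μ = 1840 · 0.604 · 0.0989 / 0.00417 = 2.636e+04.
Re > 4000 → turbulent. Relative roughness ε/D = 0.000977/0.0989 = 0.00988. Haaland: 1/√f = -1.8 log₁₀[(0.00988/3.7)^1.11 + 6.9/2.636e+04] = -1.8 log₁₀[0.00139 + 0.000262] = 5.007, so f = 0.03989.
Darcy-Weisbach: ΔP = f(L/D)(ρV²/2) = 0.03989·(334/0.0989)·(1840·0.604²/2) = 0.03989·3377·335.6 = 4.521e+04 Pa.
Pumping power P = QΔP = 0.00464·4.521e+04 = 209.8 W = 210 W.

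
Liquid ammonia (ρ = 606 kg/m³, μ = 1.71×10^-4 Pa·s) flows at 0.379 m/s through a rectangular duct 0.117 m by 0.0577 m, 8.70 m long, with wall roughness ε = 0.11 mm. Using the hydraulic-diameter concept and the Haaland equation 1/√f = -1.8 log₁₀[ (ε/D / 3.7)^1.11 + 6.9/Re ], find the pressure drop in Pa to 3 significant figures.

ΔP ≈ 114 Pa

Hydraulic diameter D_h = 4A/P = 4·(0.117·0.0577)/(2·(0.117+0.0577)) = 0.027/0.3494 = 0.07729 m.
Re = ρVD_h/μ = 606·0.379·0.07729/0.000171 = 1.038e+05.
ε/D_h = 0.00011/0.07729 = 0.00142; Haaland gives 1/√f = -1.8 log₁₀[0.000162+6.65e-05] = 6.554, so f = 0.02328.
ΔP = f(L/D_h)(ρV²/2) = 0.02328·8.7/0.07729·43.52 = 114.1 Pa.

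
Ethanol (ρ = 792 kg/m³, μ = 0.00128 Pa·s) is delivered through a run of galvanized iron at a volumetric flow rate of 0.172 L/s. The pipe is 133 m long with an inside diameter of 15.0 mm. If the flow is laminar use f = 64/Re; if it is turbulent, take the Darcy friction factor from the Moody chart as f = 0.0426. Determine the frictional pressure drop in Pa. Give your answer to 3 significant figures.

ΔP ≈ 142000 Pa

Q = 0.172 L/s = 0.172/1000 = 0.000172 m³/s.
Cross-sectional area A = πD²/4 = π(0.015)²/4 = 0.0001767 m²; mean velocity V = Q/A = 0.000172/0.0001767 = 0.9733 m/s.
Reynolds number Re = ρVD/μ = 792 · 0.9733 · 0.015 / 0.00128 = 9034.
Re > 4000 → turbulent; use the Moody-chart value f = 0.0426.
Darcy-Weisbach: ΔP = f(L/D)(ρV²/2) = 0.0426·(133/0.015)·(792·0.9733²/2) = 0.0426·8867·375.2 = 1.417e+05 Pa.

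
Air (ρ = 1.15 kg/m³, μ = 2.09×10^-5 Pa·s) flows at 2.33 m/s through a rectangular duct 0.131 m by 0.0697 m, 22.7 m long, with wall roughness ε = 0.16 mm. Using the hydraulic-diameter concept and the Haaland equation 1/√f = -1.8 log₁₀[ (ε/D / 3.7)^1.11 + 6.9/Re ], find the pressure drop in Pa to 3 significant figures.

Hydraulic diameter D_h = 4A/P = 4·(0.131·0.0697)/(2·(0.131+0.0697)) = 0.03652/0.4014 = 0.09099 m.
Re = ρVD_h/μ = 1.15·2.33·0.09099/2.09e-05 = 1.167e+04.
ε/D_h = 0.00016/0.09099 = 0.00176; Haaland gives 1/√f = -1.8 log₁₀[0.000205+0.000592] = 5.578, so f = 0.03214.
ΔP = f(L/D_h)(ρV²/2) = 0.03214·22.7/0.09099·3.122 = 25.03 Pa.

ΔP ≈ 25.0 Pa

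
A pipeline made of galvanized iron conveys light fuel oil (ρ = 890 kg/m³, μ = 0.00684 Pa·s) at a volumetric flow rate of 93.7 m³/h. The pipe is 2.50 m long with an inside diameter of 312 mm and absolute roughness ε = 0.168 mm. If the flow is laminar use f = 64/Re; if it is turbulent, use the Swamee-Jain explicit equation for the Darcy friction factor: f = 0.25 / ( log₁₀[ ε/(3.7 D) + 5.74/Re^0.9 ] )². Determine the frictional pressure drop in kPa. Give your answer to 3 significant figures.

Q = 93.7 m³/h = 93.7/3600 = 0.02603 m³/s.
Cross-sectional area A = πD²/4 = π(0.312)²/4 = 0.07645 m²; mean velocity V = Q/A = 0.02603/0.07645 = 0.3404 m/s.
Reynolds number Re = ρVD/μ = 890 · 0.3404 · 0.312 / 0.00684 = 1.382e+04.
Re > 4000 → turbulent. Relative roughness ε/D = 0.000168/0.312 = 0.000538. Swamee-Jain: f = 0.25/(log₁₀[0.000538/3.7 + 5.74/1.382e+04^0.9])² = 0.25/(log₁₀[0.000146 + 0.00108])² = 0.25/(-2.913)² = 0.02947.
Darcy-Weisbach: ΔP = f(L/D)(ρV²/2) = 0.02947·(2.5/0.312)·(890·0.3404²/2) = 0.02947·8.013·51.57 = 12.18 Pa.
ΔP = 12.18 Pa = 0.0122 kPa.

ΔP ≈ 0.0122 kPa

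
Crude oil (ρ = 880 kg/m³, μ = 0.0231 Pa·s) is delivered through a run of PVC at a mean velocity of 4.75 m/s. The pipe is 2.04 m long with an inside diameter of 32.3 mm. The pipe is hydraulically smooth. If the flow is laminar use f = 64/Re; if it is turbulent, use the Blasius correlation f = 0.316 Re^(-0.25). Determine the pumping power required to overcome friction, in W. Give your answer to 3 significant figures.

Reynolds number Re = ρVD/μ = 880 · 4.75 · 0.0323 / 0.0231 = 5845.
Re > 4000 → turbulent. Smooth-pipe (Blasius): f = 0.316 Re^(-0.25) = 0.316/(5845)^0.25 = 0.03614.
Darcy-Weisbach: ΔP = f(L/D)(ρV²/2) = 0.03614·(2.04/0.0323)·(880·4.75²/2) = 0.03614·63.16·9928 = 2.266e+04 Pa.
Q = V·A = 4.75·0.0008194 = 0.003892 m³/s.
Pumping power P = QΔP = 0.003892·2.266e+04 = 88.20 W = 88.2 W.

P ≈ 88.2 W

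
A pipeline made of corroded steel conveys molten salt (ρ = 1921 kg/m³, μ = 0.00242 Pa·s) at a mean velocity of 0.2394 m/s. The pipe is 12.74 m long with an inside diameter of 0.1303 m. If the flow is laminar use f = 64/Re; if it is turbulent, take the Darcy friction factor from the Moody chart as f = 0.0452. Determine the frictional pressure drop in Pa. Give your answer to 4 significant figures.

Reynolds number Re = ρVD/μ = 1921 · 0.2394 · 0.1303 / 0.00242 = 2.476e+04.
Re > 4000 → turbulent; use the Moody-chart value f = 0.0452.
Darcy-Weisbach: ΔP = f(L/D)(ρV²/2) = 0.0452·(12.74/0.1303)·(1921·0.2394²/2) = 0.0452·97.77·55.05 = 243.3 Pa.

ΔP ≈ 243.3 Pa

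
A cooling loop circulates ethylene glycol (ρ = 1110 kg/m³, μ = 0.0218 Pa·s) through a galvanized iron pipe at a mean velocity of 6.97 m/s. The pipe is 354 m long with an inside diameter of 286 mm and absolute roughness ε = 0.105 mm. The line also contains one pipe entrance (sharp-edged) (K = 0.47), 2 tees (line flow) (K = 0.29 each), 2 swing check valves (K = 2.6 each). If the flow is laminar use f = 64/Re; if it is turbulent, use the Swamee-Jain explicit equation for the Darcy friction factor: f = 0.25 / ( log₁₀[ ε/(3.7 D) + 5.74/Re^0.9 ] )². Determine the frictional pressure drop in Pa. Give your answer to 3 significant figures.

Reynolds number Re = ρVD/μ = 1110 · 6.97 · 0.286 / 0.0218 = 1.015e+05.
Re > 4000 → turbulent. Relative roughness ε/D = 0.000105/0.286 = 0.000367. Swamee-Jain: f = 0.25/(log₁₀[0.000367/3.7 + 5.74/1.015e+05^0.9])² = 0.25/(log₁₀[9.92e-05 + 0.000179])² = 0.25/(-3.555)² = 0.01978.
Total minor-loss coefficient ΣK = 1·0.47 + 2·0.29 + 2·2.6 = 6.25.
ΔP = [f·L/D + ΣK]·(ρV²/2) = [0.01978·354/0.286 + 6.25]·(1110·6.97²/2) = [24.48 + 6.25]·2.696e+04 = 8.285e+05 Pa.

ΔP ≈ 829000 Pa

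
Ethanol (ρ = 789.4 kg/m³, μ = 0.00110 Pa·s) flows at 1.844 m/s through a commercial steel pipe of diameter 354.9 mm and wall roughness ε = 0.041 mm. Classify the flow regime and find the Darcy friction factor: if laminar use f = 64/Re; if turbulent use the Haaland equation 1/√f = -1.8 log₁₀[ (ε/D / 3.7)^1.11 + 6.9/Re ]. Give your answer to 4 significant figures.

f ≈ 0.01454

Re = ρVD/μ = 789.4·1.844·0.3549/0.0011 = 4.696e+05.
Re > 4000 → turbulent. ε/D = 4.1e-05/0.3549 = 0.000116; Haaland: 1/√f = -1.8 log₁₀[9.97e-06 + 1.47e-05] = 8.294, so f = 0.01454.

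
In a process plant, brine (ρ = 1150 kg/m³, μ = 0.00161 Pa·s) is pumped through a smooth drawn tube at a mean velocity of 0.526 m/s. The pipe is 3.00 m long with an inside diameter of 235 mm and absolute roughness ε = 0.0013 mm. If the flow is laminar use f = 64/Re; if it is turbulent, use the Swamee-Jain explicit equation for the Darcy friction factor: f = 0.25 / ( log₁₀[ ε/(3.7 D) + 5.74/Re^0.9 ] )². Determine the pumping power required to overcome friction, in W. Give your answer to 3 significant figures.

Reynolds number Re = ρVD/μ = 1150 · 0.526 · 0.235 / 0.00161 = 8.829e+04.
Re > 4000 → turbulent. Relative roughness ε/D = 1.3e-06/0.235 = 5.53e-06. Swamee-Jain: f = 0.25/(log₁₀[5.53e-06/3.7 + 5.74/8.829e+04^0.9])² = 0.25/(log₁₀[1.5e-06 + 0.000203])² = 0.25/(-3.689)² = 0.01837.
Darcy-Weisbach: ΔP = f(L/D)(ρV²/2) = 0.01837·(3/0.235)·(1150·0.526²/2) = 0.01837·12.77·159.1 = 37.3 Pa.
Q = V·A = 0.526·0.04337 = 0.02281 m³/s.
Pumping power P = QΔP = 0.02281·37.3 = 0.8511 W = 0.851 W.

P ≈ 0.851 W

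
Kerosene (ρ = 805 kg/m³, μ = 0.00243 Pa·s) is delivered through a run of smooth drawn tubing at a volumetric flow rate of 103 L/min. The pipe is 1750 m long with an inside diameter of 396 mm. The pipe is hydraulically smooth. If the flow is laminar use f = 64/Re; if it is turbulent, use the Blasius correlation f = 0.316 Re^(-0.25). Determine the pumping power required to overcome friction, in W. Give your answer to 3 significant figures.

Q = 103 L/min = 103/60000 = 0.001717 m³/s.
Cross-sectional area A = πD²/4 = π(0.396)²/4 = 0.1232 m²; mean velocity V = Q/A = 0.001717/0.1232 = 0.01394 m/s.
Reynolds number Re = ρVD/μ = 805 · 0.01394 · 0.396 / 0.00243 = 1828.
Re < 2300 → laminar flow, so f = 64/Re = 64/1828 = 0.035 (the turbulent correlation is not needed).
Darcy-Weisbach: ΔP = f(L/D)(ρV²/2) = 0.035·(1750/0.396)·(805·0.01394²/2) = 0.035·4419·0.07819 = 12.1 Pa.
Pumping power P = QΔP = 0.001717·12.1 = 0.02076 W = 0.0208 W.

P ≈ 0.0208 W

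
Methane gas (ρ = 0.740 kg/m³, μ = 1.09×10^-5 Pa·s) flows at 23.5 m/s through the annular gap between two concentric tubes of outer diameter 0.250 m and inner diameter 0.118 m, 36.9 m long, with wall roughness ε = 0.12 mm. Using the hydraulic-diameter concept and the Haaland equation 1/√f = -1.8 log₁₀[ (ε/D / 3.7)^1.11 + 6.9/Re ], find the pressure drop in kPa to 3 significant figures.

ΔP ≈ 1.17 kPa

Hydraulic diameter D_h = 4A/P = D_o - D_i = 0.25 - 0.118 = 0.132 m.
Re = ρVD_h/μ = 0.74·23.5·0.132/1.09e-05 = 2.106e+05.
ε/D_h = 0.00012/0.132 = 0.000909; Haaland gives 1/√f = -1.8 log₁₀[9.85e-05+3.28e-05] = 6.987, so f = 0.02048.
ΔP = f(L/D_h)(ρV²/2) = 0.02048·36.9/0.132·204.3 = 1170 Pa.
ΔP = 1.17 kPa.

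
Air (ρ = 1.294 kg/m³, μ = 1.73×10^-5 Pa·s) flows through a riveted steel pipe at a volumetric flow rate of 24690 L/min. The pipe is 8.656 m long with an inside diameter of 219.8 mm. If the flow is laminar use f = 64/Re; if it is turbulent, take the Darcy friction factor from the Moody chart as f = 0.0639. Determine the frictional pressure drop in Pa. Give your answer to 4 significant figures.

Q = 24690 L/min = 24690/60000 = 0.4115 m³/s.
Cross-sectional area A = πD²/4 = π(0.2198)²/4 = 0.03794 m²; mean velocity V = Q/A = 0.4115/0.03794 = 10.84 m/s.
Reynolds number Re = ρVD/μ = 1.294 · 10.84 · 0.2198 / 1.73e-05 = 1.783e+05.
Re > 4000 → turbulent; use the Moody-chart value f = 0.0639.
Darcy-Weisbach: ΔP = f(L/D)(ρV²/2) = 0.0639·(8.656/0.2198)·(1.294·10.84²/2) = 0.0639·39.38·76.09 = 191.5 Pa.

ΔP ≈ 191.5 Pa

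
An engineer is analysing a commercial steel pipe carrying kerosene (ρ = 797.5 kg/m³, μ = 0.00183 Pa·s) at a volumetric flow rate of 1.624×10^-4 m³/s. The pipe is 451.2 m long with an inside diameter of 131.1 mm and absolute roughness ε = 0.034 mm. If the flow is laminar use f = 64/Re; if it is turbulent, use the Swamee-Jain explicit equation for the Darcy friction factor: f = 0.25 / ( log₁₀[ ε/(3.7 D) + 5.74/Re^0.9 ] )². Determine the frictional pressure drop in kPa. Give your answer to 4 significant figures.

ΔP ≈ 0.01850 kPa

Cross-sectional area A = πD²/4 = π(0.1311)²/4 = 0.0135 m²; mean velocity V = Q/A = 0.0001624/0.0135 = 0.01203 m/s.
Reynolds number Re = ρVD/μ = 797.5 · 0.01203 · 0.1311 / 0.00183 = 687.3.
Re < 2300 → laminar flow, so f = 64/Re = 64/687.3 = 0.09311 (the turbulent correlation is not needed).
Darcy-Weisbach: ΔP = f(L/D)(ρV²/2) = 0.09311·(451.2/0.1311)·(797.5·0.01203²/2) = 0.09311·3442·0.05771 = 18.5 Pa.
ΔP = 18.5 Pa = 0.01850 kPa.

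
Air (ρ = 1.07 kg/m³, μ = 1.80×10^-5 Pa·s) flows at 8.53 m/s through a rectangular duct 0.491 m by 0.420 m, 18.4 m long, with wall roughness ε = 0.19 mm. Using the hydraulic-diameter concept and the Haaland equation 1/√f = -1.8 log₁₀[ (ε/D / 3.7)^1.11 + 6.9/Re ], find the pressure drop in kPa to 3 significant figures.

ΔP ≈ 0.0284 kPa

Hydraulic diameter D_h = 4A/P = 4·(0.491·0.42)/(2·(0.491+0.42)) = 0.8249/1.822 = 0.4527 m.
Re = ρVD_h/μ = 1.07·8.53·0.4527/1.8e-05 = 2.296e+05.
ε/D_h = 0.00019/0.4527 = 0.00042; Haaland gives 1/√f = -1.8 log₁₀[4.18e-05+3.01e-05] = 7.459, so f = 0.01797.
ΔP = f(L/D_h)(ρV²/2) = 0.01797·18.4/0.4527·38.93 = 28.44 Pa.
ΔP = 0.0284 kPa.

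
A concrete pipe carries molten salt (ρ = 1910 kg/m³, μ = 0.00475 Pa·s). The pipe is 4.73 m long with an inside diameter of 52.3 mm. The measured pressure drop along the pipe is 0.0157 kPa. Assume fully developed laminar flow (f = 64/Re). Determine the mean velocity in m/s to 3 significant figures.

For laminar flow, f = 64/Re with Re = ρVD/μ, so Darcy-Weisbach reduces to ΔP = 32μLV/D². Solving for V: V = ΔP·D²/(32μL) = 15.7·(0.0523)²/(32·0.00475·4.73) = 0.05973 m/s.
Check: Re = ρVD/μ = 1910·0.05973·0.0523/0.00475 = 1256 < 2300, so the laminar assumption holds.

V ≈ 0.0597 m/s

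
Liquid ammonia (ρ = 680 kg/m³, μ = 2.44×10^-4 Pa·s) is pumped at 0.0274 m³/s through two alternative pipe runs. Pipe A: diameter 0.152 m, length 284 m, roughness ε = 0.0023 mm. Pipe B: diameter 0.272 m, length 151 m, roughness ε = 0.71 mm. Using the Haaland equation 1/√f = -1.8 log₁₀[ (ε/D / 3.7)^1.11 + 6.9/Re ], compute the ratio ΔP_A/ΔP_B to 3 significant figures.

Pipe A: V = Q/A = 0.0274/0.01815 = 1.51 m/s; Re = 6.396e+05; ε/D = 1.51e-05; Haaland → f = 0.01271; ΔP_A = f(L/D)(ρV²/2) = 1.842e+04 Pa.
Pipe B: V = Q/A = 0.0274/0.05811 = 0.4715 m/s; Re = 3.574e+05; ε/D = 0.00261; Haaland → f = 0.0256; ΔP_B = f(L/D)(ρV²/2) = 1074 Pa.
ΔP_A/ΔP_B = 1.842e+04/1074 = 17.1.

ΔP_A/ΔP_B ≈ 17.1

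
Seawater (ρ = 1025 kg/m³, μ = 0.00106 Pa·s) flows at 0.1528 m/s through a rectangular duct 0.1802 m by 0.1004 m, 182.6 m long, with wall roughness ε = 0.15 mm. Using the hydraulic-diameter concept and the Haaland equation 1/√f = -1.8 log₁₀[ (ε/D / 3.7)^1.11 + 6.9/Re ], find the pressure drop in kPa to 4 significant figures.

ΔP ≈ 0.4778 kPa

Hydraulic diameter D_h = 4A/P = 4·(0.1802·0.1004)/(2·(0.1802+0.1004)) = 0.07237/0.5612 = 0.129 m.
Re = ρVD_h/μ = 1025·0.1528·0.129/0.00106 = 1.905e+04.
ε/D_h = 0.00015/0.129 = 0.00116; Haaland gives 1/√f = -1.8 log₁₀[0.000129+0.000362] = 5.955, so f = 0.0282.
ΔP = f(L/D_h)(ρV²/2) = 0.0282·182.6/0.129·11.97 = 477.8 Pa.
ΔP = 0.4778 kPa.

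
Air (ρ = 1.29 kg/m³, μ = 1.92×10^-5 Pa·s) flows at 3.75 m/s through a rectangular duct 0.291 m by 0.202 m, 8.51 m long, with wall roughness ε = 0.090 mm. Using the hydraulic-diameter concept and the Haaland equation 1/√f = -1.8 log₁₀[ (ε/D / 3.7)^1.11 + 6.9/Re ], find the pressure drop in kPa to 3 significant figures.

ΔP ≈ 0.00685 kPa

Hydraulic diameter D_h = 4A/P = 4·(0.291·0.202)/(2·(0.291+0.202)) = 0.2351/0.986 = 0.2385 m.
Re = ρVD_h/μ = 1.29·3.75·0.2385/1.92e-05 = 6.008e+04.
ε/D_h = 9e-05/0.2385 = 0.000377; Haaland gives 1/√f = -1.8 log₁₀[3.71e-05+0.000115] = 6.873, so f = 0.02117.
ΔP = f(L/D_h)(ρV²/2) = 0.02117·8.51/0.2385·9.07 = 6.852 Pa.
ΔP = 0.00685 kPa.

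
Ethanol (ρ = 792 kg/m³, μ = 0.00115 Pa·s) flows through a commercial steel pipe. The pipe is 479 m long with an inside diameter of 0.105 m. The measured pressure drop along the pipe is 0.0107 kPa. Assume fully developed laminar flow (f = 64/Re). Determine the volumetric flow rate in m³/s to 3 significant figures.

Q ≈ 5.79×10^-5 m³/s

For laminar flow, f = 64/Re with Re = ρVD/μ, so Darcy-Weisbach reduces to ΔP = 32μLV/D². Solving for V: V = ΔP·D²/(32μL) = 10.7·(0.105)²/(32·0.00115·479) = 0.006692 m/s.
Check: Re = ρVD/μ = 792·0.006692·0.105/0.00115 = 483.9 < 2300, so the laminar assumption holds.
Q = V·A = 0.006692·(π/4·0.105²) = 5.795e-05 m³/s = 5.79×10^-5 m³/s.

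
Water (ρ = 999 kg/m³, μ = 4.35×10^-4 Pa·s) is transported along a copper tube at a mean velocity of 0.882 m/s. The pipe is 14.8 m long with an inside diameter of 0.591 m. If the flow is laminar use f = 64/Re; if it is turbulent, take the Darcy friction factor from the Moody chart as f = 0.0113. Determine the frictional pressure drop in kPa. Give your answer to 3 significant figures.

Reynolds number Re = ρVD/μ = 999 · 0.882 · 0.591 / 0.000435 = 1.197e+06.
Re > 4000 → turbulent; use the Moody-chart value f = 0.0113.
Darcy-Weisbach: ΔP = f(L/D)(ρV²/2) = 0.0113·(14.8/0.591)·(999·0.882²/2) = 0.0113·25.04·388.6 = 110 Pa.
ΔP = 110 Pa = 0.110 kPa.

ΔP ≈ 0.110 kPa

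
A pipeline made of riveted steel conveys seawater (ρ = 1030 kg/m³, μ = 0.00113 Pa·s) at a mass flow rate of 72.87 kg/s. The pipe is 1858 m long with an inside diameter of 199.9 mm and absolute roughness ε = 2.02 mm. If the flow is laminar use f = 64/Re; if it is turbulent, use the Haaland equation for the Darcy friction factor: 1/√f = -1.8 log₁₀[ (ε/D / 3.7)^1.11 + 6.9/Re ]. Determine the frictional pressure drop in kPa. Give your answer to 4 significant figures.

ΔP ≈ 930.4 kPa

A = πD²/4 = π(0.1999)²/4 = 0.03138 m²; mean velocity V = ṁ/(ρA) = 72.87/(1030 · 0.03138) = 2.254 m/s.
Reynolds number Re = ρVD/μ = 1030 · 2.254 · 0.1999 / 0.00113 = 4.107e+05.
Re > 4000 → turbulent. Relative roughness ε/D = 0.00202/0.1999 = 0.0101. Haaland: 1/√f = -1.8 log₁₀[(0.0101/3.7)^1.11 + 6.9/4.107e+05] = -1.8 log₁₀[0.00143 + 1.68e-05] = 5.113, so f = 0.03825.
Darcy-Weisbach: ΔP = f(L/D)(ρV²/2) = 0.03825·(1858/0.1999)·(1030·2.254²/2) = 0.03825·9295·2617 = 9.304e+05 Pa.
ΔP = 9.304e+05 Pa = 930.4 kPa.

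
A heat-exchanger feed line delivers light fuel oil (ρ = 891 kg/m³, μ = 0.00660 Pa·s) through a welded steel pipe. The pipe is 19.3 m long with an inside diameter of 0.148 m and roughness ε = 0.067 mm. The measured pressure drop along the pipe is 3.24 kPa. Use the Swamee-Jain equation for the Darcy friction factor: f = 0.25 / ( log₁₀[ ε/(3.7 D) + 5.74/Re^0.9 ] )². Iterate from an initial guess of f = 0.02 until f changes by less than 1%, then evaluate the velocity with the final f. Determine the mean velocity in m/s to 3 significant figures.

V ≈ 1.50 m/s

Rearranging Darcy-Weisbach: V = √(2·ΔP·D/(f·L·ρ)). With ε/D = 6.7e-05/0.148 = 0.000453, iterate starting from f = 0.02:
  f = 0.02 → V = √(2·3240·0.148/(0.02·19.3·891)) = 1.67 m/s; Re = ρVD/μ = 3.336e+04; f → 0.02419
  f = 0.02419 → V = 1.518 m/s; Re = 3.034e+04; f → 0.02465
  f = 0.02465 → V = 1.504 m/s; Re = 3.005e+04; f → 0.02469
Converged (Δf/f < 1%). With the final f = 0.02469: V = √(2·3240·0.148/(0.02469·19.3·891)) = 1.503 m/s.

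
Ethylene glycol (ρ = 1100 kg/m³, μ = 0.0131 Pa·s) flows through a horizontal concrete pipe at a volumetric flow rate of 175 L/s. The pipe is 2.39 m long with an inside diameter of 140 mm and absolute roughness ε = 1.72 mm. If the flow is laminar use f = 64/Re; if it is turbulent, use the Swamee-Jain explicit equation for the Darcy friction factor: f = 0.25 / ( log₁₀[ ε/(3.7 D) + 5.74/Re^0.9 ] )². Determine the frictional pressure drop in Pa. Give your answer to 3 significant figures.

ΔP ≈ 50100 Pa

Q = 175 L/s = 175/1000 = 0.175 m³/s.
Cross-sectional area A = πD²/4 = π(0.14)²/4 = 0.01539 m²; mean velocity V = Q/A = 0.175/0.01539 = 11.37 m/s.
Reynolds number Re = ρVD/μ = 1100 · 11.37 · 0.14 / 0.0131 = 1.336e+05.
Re > 4000 → turbulent. Relative roughness ε/D = 0.00172/0.14 = 0.0123. Swamee-Jain: f = 0.25/(log₁₀[0.0123/3.7 + 5.74/1.336e+05^0.9])² = 0.25/(log₁₀[0.00332 + 0.00014])² = 0.25/(-2.461)² = 0.04128.
Darcy-Weisbach: ΔP = f(L/D)(ρV²/2) = 0.04128·(2.39/0.14)·(1100·11.37²/2) = 0.04128·17.07·7.108e+04 = 5.009e+04 Pa.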